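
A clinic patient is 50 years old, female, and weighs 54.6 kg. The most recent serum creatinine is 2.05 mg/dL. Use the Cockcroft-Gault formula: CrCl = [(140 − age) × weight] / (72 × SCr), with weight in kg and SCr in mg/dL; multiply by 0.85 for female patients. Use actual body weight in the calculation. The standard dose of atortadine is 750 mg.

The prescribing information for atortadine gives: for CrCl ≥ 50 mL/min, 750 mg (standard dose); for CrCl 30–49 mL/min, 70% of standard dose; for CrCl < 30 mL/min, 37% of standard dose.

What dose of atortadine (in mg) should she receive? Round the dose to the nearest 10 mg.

CrCl = (140 − 50) × 54.6 / (72 × 2.05) × 0.85 = 4914.0 / 147.60 × 0.85 ≈ 28.3 mL/min
CrCl ≈ 28 mL/min → bracket < 30 mL/min.
37% of 750 mg = 277.5 mg → 280 mg

280 mg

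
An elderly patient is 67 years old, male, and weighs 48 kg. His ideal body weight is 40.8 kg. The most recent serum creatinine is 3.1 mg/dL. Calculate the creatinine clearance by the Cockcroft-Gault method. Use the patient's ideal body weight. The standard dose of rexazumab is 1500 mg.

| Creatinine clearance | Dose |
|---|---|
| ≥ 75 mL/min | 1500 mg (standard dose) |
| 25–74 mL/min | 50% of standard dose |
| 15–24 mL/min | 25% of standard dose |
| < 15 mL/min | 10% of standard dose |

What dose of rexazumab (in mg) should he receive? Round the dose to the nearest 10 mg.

150 mg

CrCl = (140 − 67) × 40.8 / (72 × 3.1) = 2978.4 / 223.20 ≈ 13.3 mL/min
CrCl ≈ 13 mL/min → bracket < 15 mL/min.
10% of 1500 mg = 150 mg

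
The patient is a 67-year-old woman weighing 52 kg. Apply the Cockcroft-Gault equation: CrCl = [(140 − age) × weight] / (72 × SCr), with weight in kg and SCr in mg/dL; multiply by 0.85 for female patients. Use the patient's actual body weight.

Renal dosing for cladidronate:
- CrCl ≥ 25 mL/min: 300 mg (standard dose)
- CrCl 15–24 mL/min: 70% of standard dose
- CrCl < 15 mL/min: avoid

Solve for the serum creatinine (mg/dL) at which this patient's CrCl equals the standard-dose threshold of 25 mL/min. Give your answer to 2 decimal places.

Standard dose requires CrCl ≥ 25 mL/min.
Set (140 − 67) × 52 × 0.85 / (72 × SCr) = 25
SCr = (140 − 67) × 52 × 0.85 / (72 × 25) = 1.793 mg/dL

1.79 mg/dL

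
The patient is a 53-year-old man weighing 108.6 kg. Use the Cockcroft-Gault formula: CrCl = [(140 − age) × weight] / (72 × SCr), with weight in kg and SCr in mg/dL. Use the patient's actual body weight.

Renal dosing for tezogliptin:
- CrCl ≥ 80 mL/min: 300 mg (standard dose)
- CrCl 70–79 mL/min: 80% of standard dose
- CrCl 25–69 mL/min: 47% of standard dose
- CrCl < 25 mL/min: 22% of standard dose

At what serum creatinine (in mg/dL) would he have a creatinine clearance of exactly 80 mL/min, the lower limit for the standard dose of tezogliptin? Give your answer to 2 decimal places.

1.64 mg/dL

Standard dose requires CrCl ≥ 80 mL/min.
Set (140 − 53) × 108.6 / (72 × SCr) = 80
SCr = (140 − 53) × 108.6 / (72 × 80) = 1.640 mg/dL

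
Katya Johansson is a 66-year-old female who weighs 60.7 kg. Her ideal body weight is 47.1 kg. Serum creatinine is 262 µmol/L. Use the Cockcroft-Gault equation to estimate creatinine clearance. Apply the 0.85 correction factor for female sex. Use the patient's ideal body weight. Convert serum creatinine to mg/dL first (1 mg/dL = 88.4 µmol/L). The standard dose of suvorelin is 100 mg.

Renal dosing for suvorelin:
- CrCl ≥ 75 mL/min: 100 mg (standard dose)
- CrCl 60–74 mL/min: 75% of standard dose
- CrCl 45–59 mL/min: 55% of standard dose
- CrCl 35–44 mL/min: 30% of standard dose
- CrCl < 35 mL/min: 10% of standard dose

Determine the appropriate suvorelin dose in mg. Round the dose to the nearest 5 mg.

SCr = 262 / 88.4 = 2.964 mg/dL
CrCl = (140 − 66) × 47.1 / (72 × 2.964) × 0.85 = 3485.4 / 213.41 × 0.85 ≈ 13.9 mL/min
CrCl ≈ 14 mL/min → bracket < 35 mL/min.
10% of 100 mg = 10 mg

10 mg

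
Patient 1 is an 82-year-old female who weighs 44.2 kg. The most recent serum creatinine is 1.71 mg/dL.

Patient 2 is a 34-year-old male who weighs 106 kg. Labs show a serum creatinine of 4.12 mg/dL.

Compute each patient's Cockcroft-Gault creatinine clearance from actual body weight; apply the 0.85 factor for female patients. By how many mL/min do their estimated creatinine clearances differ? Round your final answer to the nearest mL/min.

20 mL/min

Patient 1: CrCl = (140 − 82) × 44.2 / (72 × 1.71) × 0.85 = 2563.6 / 123.12 × 0.85 ≈ 17.7 mL/min
Patient 2: CrCl = (140 − 34) × 106 / (72 × 4.12) = 11236.0 / 296.64 ≈ 37.9 mL/min
|17.7 − 37.9| = 20.2 mL/min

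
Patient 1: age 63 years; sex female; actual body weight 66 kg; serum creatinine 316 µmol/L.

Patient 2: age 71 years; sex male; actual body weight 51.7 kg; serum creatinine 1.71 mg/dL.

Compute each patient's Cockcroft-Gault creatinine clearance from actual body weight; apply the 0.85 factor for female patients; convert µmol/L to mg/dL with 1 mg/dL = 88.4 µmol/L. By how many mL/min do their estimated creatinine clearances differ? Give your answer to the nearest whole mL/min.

Patient 1: SCr = 316 / 88.4 = 3.575 mg/dL
Patient 1: CrCl = (140 − 63) × 66 / (72 × 3.575) × 0.85 = 5082.0 / 257.40 × 0.85 ≈ 16.8 mL/min
Patient 2: CrCl = (140 − 71) × 51.7 / (72 × 1.71) = 3567.3 / 123.12 ≈ 29.0 mL/min
|16.8 − 29.0| = 12.2 mL/min

12 mL/min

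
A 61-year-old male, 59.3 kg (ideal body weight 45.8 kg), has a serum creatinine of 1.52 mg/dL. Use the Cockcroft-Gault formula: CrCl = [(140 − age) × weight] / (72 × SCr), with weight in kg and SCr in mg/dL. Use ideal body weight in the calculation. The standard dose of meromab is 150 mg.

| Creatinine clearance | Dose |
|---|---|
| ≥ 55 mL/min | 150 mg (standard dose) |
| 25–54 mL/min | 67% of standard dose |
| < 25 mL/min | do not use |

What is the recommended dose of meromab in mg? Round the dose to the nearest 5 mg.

CrCl = (140 − 61) × 45.8 / (72 × 1.52) = 3618.2 / 109.44 ≈ 33.1 mL/min
CrCl ≈ 33 mL/min → bracket 25–54 mL/min.
67% of 150 mg = 100.5 mg → 100 mg

100 mg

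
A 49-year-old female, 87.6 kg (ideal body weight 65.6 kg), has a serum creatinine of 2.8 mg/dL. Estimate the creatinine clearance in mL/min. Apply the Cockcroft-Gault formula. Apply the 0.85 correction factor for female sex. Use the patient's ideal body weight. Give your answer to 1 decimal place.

25.2 mL/min

CrCl = (140 − 49) × 65.6 / (72 × 2.8) × 0.85 = 5969.6 / 201.60 × 0.85 ≈ 25.2 mL/min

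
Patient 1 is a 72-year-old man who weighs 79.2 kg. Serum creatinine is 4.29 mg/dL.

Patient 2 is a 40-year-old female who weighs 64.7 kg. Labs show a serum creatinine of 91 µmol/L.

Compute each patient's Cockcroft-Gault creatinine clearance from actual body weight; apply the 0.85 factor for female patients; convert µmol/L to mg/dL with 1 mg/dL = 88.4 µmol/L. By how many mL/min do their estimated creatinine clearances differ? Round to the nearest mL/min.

Patient 1: CrCl = (140 − 72) × 79.2 / (72 × 4.29) = 5385.6 / 308.88 ≈ 17.4 mL/min
Patient 2: SCr = 91 / 88.4 = 1.029 mg/dL
Patient 2: CrCl = (140 − 40) × 64.7 / (72 × 1.029) × 0.85 = 6470.0 / 74.09 × 0.85 ≈ 74.2 mL/min
|17.4 − 74.2| = 56.8 mL/min

57 mL/min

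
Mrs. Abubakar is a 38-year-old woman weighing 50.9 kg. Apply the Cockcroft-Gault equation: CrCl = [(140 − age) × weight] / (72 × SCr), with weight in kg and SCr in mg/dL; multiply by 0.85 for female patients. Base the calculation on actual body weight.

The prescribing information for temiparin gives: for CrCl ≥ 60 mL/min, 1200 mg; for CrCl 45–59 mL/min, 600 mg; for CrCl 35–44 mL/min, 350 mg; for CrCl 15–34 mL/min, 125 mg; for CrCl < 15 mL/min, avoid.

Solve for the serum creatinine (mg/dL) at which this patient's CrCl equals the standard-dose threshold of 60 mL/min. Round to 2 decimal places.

Standard dose requires CrCl ≥ 60 mL/min.
Set (140 − 38) × 50.9 × 0.85 / (72 × SCr) = 60
SCr = (140 − 38) × 50.9 × 0.85 / (72 × 60) = 1.022 mg/dL

1.02 mg/dL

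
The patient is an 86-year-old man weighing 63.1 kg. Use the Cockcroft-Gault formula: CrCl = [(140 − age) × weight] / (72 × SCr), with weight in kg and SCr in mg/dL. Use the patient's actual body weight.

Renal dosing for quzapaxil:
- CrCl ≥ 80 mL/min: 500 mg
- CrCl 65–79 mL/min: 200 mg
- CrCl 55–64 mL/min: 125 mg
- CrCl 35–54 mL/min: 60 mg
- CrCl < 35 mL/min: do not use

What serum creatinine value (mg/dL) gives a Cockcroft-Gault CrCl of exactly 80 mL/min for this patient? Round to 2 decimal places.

Standard dose requires CrCl ≥ 80 mL/min.
Set (140 − 86) × 63.1 / (72 × SCr) = 80
SCr = (140 − 86) × 63.1 / (72 × 80) = 0.592 mg/dL

0.59 mg/dL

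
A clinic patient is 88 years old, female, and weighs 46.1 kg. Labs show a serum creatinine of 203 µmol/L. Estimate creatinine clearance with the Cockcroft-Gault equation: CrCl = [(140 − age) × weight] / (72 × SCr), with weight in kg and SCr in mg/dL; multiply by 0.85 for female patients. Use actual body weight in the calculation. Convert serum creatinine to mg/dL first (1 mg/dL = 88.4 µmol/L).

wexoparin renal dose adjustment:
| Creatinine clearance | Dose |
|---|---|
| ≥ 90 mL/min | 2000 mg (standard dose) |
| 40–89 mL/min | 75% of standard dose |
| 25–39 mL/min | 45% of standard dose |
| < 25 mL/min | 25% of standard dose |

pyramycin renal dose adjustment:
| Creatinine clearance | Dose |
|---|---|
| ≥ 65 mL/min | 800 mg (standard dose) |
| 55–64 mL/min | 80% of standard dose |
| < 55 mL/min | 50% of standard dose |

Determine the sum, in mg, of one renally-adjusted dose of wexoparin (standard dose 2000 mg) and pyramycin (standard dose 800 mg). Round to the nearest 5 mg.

SCr = 203 / 88.4 = 2.296 mg/dL
CrCl = (140 − 88) × 46.1 / (72 × 2.296) × 0.85 = 2397.2 / 165.31 × 0.85 ≈ 12.3 mL/min
CrCl ≈ 12 mL/min.
wexoparin: < 25 mL/min → 25% of 2000 mg = 500 mg.
pyramycin: < 55 mL/min → 50% of 800 mg = 400 mg.
Total = 500 + 400 = 900 mg.

900 mg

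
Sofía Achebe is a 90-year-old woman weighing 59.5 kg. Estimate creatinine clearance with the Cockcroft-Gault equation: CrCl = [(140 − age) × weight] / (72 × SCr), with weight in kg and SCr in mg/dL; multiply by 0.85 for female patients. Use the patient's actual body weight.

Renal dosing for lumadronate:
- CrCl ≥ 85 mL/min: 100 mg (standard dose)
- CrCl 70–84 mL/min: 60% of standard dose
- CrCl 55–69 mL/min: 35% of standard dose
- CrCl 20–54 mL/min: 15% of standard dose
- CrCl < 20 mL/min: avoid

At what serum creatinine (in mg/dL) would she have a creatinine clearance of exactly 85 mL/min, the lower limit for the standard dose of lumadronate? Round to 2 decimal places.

Standard dose requires CrCl ≥ 85 mL/min.
Set (140 − 90) × 59.5 × 0.85 / (72 × SCr) = 85
SCr = (140 − 90) × 59.5 × 0.85 / (72 × 85) = 0.413 mg/dL

0.41 mg/dL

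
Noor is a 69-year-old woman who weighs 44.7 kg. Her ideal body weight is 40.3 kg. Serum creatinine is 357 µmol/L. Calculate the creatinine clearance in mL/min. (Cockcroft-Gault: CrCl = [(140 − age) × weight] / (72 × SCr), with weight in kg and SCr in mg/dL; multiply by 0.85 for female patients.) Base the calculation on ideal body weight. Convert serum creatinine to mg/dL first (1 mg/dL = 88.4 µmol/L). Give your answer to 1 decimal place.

SCr = 357 / 88.4 = 4.038 mg/dL
CrCl = (140 − 69) × 40.3 / (72 × 4.038) × 0.85 = 2861.3 / 290.74 × 0.85 ≈ 8.4 mL/min

8.4 mL/min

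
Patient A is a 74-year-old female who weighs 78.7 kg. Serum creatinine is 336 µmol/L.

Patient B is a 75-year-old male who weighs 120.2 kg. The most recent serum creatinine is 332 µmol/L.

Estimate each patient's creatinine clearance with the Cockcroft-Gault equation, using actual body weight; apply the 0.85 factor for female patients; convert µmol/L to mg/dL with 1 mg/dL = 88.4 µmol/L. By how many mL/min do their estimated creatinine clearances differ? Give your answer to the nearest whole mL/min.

13 mL/min

Patient A: SCr = 336 / 88.4 = 3.801 mg/dL
Patient A: CrCl = (140 − 74) × 78.7 / (72 × 3.801) × 0.85 = 5194.2 / 273.67 × 0.85 ≈ 16.1 mL/min
Patient B: SCr = 332 / 88.4 = 3.756 mg/dL
Patient B: CrCl = (140 − 75) × 120.2 / (72 × 3.756) = 7813.0 / 270.43 ≈ 28.9 mL/min
|16.1 − 28.9| = 12.8 mL/min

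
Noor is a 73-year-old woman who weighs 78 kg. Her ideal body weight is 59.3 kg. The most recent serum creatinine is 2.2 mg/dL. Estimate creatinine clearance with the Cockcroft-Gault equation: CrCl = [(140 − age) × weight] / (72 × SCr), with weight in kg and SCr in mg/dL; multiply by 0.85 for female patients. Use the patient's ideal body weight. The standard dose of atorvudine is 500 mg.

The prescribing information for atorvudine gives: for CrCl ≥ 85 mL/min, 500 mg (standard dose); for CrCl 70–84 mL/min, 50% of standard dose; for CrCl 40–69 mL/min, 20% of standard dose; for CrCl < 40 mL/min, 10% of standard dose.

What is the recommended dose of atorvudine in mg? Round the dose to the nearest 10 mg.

CrCl = (140 − 73) × 59.3 / (72 × 2.2) × 0.85 = 3973.1 / 158.40 × 0.85 ≈ 21.3 mL/min
CrCl ≈ 21 mL/min → bracket < 40 mL/min.
10% of 500 mg = 50 mg

50 mg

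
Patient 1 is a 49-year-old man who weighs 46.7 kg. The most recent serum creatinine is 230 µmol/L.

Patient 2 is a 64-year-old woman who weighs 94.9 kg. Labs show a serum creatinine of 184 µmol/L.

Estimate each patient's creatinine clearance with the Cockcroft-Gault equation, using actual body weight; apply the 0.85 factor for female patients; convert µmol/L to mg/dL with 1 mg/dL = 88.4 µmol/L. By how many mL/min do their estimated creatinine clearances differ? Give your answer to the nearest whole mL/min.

18 mL/min

Patient 1: SCr = 230 / 88.4 = 2.602 mg/dL
Patient 1: CrCl = (140 − 49) × 46.7 / (72 × 2.602) = 4249.7 / 187.34 ≈ 22.7 mL/min
Patient 2: SCr = 184 / 88.4 = 2.081 mg/dL
Patient 2: CrCl = (140 − 64) × 94.9 / (72 × 2.081) × 0.85 = 7212.4 / 149.83 × 0.85 ≈ 40.9 mL/min
|22.7 − 40.9| = 18.2 mL/min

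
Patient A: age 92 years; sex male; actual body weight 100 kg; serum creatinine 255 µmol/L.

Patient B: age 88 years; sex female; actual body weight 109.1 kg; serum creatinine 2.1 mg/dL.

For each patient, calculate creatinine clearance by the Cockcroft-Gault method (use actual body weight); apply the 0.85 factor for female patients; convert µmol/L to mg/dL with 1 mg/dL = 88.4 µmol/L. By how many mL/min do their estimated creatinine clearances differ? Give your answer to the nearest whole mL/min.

Patient A: SCr = 255 / 88.4 = 2.885 mg/dL
Patient A: CrCl = (140 − 92) × 100 / (72 × 2.885) = 4800.0 / 207.72 ≈ 23.1 mL/min
Patient B: CrCl = (140 − 88) × 109.1 / (72 × 2.1) × 0.85 = 5673.2 / 151.20 × 0.85 ≈ 31.9 mL/min
|23.1 − 31.9| = 8.8 mL/min

9 mL/min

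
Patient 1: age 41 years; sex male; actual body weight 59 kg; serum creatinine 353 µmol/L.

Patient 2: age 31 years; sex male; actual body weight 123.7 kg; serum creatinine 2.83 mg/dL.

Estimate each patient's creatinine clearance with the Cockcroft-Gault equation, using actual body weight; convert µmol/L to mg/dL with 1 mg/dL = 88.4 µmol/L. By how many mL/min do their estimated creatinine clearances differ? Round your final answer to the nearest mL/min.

Patient 1: SCr = 353 / 88.4 = 3.993 mg/dL
Patient 1: CrCl = (140 − 41) × 59 / (72 × 3.993) = 5841.0 / 287.50 ≈ 20.3 mL/min
Patient 2: CrCl = (140 − 31) × 123.7 / (72 × 2.83) = 13483.3 / 203.76 ≈ 66.2 mL/min
|20.3 − 66.2| = 45.9 mL/min

46 mL/min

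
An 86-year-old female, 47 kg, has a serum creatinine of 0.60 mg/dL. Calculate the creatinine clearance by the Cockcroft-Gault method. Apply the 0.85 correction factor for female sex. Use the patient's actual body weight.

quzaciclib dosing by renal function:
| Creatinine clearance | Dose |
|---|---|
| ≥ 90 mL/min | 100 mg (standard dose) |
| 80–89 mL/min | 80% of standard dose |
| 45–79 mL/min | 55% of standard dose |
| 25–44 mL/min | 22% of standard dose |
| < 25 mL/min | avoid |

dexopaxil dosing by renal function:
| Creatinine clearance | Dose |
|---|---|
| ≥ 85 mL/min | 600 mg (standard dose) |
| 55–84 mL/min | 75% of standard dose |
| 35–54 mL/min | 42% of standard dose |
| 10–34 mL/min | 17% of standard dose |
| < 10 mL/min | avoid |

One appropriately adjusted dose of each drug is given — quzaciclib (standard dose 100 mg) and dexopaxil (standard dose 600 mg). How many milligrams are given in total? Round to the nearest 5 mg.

CrCl = (140 − 86) × 47 / (72 × 0.6) × 0.85 = 2538.0 / 43.20 × 0.85 ≈ 49.9 mL/min
CrCl ≈ 50 mL/min.
quzaciclib: 45–79 mL/min → 55% of 100 mg = 55 mg.
dexopaxil: 35–54 mL/min → 42% of 600 mg = 252 mg.
Total = 55 + 252 = 307 mg.

305 mg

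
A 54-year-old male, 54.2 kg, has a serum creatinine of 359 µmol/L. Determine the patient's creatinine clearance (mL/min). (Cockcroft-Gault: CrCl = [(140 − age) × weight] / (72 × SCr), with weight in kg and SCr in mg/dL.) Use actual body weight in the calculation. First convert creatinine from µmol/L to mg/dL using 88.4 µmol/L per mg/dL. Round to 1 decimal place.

15.9 mL/min

SCr = 359 / 88.4 = 4.061 mg/dL
CrCl = (140 − 54) × 54.2 / (72 × 4.061) = 4661.2 / 292.39 ≈ 15.9 mL/min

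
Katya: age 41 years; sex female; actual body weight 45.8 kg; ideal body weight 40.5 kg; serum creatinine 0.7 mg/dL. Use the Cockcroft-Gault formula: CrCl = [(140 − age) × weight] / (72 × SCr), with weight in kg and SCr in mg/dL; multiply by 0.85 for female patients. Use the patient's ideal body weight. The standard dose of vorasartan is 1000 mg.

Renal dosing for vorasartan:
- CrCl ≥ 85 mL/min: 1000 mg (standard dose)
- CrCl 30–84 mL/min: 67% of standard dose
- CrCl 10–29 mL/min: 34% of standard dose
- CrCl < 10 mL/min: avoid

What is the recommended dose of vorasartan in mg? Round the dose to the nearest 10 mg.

670 mg

CrCl = (140 − 41) × 40.5 / (72 × 0.7) × 0.85 = 4009.5 / 50.40 × 0.85 ≈ 67.6 mL/min
CrCl ≈ 68 mL/min → bracket 30–84 mL/min.
67% of 1000 mg = 670 mg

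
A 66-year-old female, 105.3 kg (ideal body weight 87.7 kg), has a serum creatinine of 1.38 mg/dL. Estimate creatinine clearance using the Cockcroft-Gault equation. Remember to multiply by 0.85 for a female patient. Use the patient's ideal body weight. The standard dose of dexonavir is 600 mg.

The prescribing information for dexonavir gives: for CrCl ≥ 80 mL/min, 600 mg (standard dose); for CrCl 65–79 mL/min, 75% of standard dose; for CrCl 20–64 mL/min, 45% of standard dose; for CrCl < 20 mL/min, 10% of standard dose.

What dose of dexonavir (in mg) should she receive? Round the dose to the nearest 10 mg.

270 mg

CrCl = (140 − 66) × 87.7 / (72 × 1.38) × 0.85 = 6489.8 / 99.36 × 0.85 ≈ 55.5 mL/min
CrCl ≈ 56 mL/min → bracket 20–64 mL/min.
45% of 600 mg = 270 mg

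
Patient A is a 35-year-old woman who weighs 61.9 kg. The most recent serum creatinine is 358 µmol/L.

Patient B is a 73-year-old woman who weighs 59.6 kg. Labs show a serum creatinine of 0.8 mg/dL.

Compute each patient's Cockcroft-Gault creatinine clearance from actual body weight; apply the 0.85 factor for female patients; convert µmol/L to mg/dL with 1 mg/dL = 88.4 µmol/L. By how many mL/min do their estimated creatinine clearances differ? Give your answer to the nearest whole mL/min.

40 mL/min

Patient A: SCr = 358 / 88.4 = 4.05 mg/dL
Patient A: CrCl = (140 − 35) × 61.9 / (72 × 4.05) × 0.85 = 6499.5 / 291.60 × 0.85 ≈ 18.9 mL/min
Patient B: CrCl = (140 − 73) × 59.6 / (72 × 0.8) × 0.85 = 3993.2 / 57.60 × 0.85 ≈ 58.9 mL/min
|18.9 − 58.9| = 40.0 mL/min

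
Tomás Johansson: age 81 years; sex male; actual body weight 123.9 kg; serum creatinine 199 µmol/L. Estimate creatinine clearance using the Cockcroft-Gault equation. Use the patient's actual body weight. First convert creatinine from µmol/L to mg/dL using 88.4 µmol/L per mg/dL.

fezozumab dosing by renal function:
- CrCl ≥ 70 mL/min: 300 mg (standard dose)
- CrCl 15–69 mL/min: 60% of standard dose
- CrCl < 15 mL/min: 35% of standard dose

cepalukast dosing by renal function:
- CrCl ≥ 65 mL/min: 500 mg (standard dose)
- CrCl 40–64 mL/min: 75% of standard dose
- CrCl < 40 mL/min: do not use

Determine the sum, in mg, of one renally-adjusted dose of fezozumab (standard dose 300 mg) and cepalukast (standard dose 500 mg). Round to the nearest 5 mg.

SCr = 199 / 88.4 = 2.251 mg/dL
CrCl = (140 − 81) × 123.9 / (72 × 2.251) = 7310.1 / 162.07 ≈ 45.1 mL/min
CrCl ≈ 45 mL/min.
fezozumab: 15–69 mL/min → 60% of 300 mg = 180 mg.
cepalukast: 40–64 mL/min → 75% of 500 mg = 375 mg.
Total = 180 + 375 = 555 mg.

555 mg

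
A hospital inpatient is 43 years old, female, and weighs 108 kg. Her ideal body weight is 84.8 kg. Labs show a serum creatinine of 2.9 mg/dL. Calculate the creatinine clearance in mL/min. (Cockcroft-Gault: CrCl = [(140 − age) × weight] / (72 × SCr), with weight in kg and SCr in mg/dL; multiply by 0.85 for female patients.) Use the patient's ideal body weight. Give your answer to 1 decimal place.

CrCl = (140 − 43) × 84.8 / (72 × 2.9) × 0.85 = 8225.6 / 208.80 × 0.85 ≈ 33.5 mL/min

33.5 mL/min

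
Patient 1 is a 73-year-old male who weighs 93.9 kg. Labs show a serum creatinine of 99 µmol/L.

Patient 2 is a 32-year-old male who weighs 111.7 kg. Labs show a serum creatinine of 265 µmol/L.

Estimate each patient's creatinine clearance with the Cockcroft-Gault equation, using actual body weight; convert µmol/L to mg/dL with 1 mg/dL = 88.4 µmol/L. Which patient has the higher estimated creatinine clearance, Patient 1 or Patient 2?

Patient 1

Patient 1: SCr = 99 / 88.4 = 1.12 mg/dL
Patient 1: CrCl = (140 − 73) × 93.9 / (72 × 1.12) = 6291.3 / 80.64 ≈ 78.0 mL/min
Patient 2: SCr = 265 / 88.4 = 2.998 mg/dL
Patient 2: CrCl = (140 − 32) × 111.7 / (72 × 2.998) = 12063.6 / 215.86 ≈ 55.9 mL/min
78.0 vs 55.9 mL/min → Patient 1 is higher.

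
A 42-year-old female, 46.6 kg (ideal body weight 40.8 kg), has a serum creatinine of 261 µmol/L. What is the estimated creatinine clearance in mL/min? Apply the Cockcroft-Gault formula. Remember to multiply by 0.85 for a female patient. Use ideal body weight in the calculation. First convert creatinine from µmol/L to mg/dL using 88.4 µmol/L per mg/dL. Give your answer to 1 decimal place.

SCr = 261 / 88.4 = 2.952 mg/dL
CrCl = (140 − 42) × 40.8 / (72 × 2.952) × 0.85 = 3998.4 / 212.54 × 0.85 ≈ 16.0 mL/min

16.0 mL/min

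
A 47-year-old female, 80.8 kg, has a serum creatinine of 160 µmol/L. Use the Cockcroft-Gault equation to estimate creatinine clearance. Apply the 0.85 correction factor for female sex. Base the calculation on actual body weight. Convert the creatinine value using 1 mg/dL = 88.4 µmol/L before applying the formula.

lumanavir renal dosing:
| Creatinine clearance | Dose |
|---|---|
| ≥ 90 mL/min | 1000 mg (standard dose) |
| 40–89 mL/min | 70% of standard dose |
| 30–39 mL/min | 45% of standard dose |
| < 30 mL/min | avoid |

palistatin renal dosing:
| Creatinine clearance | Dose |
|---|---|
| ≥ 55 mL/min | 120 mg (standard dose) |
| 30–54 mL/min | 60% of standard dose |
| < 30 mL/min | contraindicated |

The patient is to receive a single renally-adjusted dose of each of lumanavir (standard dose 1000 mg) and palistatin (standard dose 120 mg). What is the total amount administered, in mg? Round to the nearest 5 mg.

770 mg

SCr = 160 / 88.4 = 1.81 mg/dL
CrCl = (140 − 47) × 80.8 / (72 × 1.81) × 0.85 = 7514.4 / 130.32 × 0.85 ≈ 49.0 mL/min
CrCl ≈ 49 mL/min.
lumanavir: 40–89 mL/min → 70% of 1000 mg = 700 mg.
palistatin: 30–54 mL/min → 60% of 120 mg = 72 mg.
Total = 700 + 72 = 772 mg.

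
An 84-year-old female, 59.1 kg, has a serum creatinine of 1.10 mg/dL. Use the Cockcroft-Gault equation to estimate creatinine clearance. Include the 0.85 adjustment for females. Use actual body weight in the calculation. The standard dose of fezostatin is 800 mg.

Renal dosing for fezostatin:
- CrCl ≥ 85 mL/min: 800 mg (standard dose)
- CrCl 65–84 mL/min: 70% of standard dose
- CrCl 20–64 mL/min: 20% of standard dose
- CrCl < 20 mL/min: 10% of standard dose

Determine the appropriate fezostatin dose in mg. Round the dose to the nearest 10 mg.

160 mg

CrCl = (140 − 84) × 59.1 / (72 × 1.1) × 0.85 = 3309.6 / 79.20 × 0.85 ≈ 35.5 mL/min
CrCl ≈ 36 mL/min → bracket 20–64 mL/min.
20% of 800 mg = 160 mg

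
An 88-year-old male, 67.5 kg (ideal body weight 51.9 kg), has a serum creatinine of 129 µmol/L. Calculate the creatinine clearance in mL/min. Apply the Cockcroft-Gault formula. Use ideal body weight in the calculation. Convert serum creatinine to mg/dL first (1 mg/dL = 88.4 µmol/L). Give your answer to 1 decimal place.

25.7 mL/min

SCr = 129 / 88.4 = 1.459 mg/dL
CrCl = (140 − 88) × 51.9 / (72 × 1.459) = 2698.8 / 105.05 ≈ 25.7 mL/min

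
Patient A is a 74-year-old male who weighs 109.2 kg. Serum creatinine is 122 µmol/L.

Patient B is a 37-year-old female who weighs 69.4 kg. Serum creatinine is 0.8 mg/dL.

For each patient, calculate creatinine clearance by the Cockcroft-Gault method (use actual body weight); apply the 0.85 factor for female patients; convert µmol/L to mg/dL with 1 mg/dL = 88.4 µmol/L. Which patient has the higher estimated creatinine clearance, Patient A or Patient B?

Patient B

Patient A: SCr = 122 / 88.4 = 1.38 mg/dL
Patient A: CrCl = (140 − 74) × 109.2 / (72 × 1.38) = 7207.2 / 99.36 ≈ 72.5 mL/min
Patient B: CrCl = (140 − 37) × 69.4 / (72 × 0.8) × 0.85 = 7148.2 / 57.60 × 0.85 ≈ 105.5 mL/min
72.5 vs 105.5 mL/min → Patient B is higher.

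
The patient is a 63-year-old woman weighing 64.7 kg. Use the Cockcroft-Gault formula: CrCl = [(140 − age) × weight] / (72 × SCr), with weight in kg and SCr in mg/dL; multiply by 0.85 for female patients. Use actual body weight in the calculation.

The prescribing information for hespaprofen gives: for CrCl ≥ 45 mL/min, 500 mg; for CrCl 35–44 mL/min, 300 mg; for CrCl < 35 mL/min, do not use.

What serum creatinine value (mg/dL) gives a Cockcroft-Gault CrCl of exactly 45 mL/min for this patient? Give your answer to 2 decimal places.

1.31 mg/dL

Standard dose requires CrCl ≥ 45 mL/min.
Set (140 − 63) × 64.7 × 0.85 / (72 × SCr) = 45
SCr = (140 − 63) × 64.7 × 0.85 / (72 × 45) = 1.307 mg/dL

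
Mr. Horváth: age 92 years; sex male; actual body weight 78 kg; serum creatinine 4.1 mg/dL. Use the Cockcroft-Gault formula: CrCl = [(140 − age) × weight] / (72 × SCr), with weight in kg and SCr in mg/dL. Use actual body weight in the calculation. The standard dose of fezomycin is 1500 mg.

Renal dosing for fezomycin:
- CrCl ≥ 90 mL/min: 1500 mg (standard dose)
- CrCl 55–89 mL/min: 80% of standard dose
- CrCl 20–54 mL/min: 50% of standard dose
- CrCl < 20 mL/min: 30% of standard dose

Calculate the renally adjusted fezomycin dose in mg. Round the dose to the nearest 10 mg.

450 mg

CrCl = (140 − 92) × 78 / (72 × 4.1) = 3744.0 / 295.20 ≈ 12.7 mL/min
CrCl ≈ 13 mL/min → bracket < 20 mL/min.
30% of 1500 mg = 450 mg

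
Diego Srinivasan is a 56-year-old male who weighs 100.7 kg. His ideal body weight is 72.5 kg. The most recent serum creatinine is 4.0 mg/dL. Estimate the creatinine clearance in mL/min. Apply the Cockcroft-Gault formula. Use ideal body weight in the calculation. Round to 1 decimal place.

CrCl = (140 − 56) × 72.5 / (72 × 4) = 6090.0 / 288.00 ≈ 21.1 mL/min

21.1 mL/min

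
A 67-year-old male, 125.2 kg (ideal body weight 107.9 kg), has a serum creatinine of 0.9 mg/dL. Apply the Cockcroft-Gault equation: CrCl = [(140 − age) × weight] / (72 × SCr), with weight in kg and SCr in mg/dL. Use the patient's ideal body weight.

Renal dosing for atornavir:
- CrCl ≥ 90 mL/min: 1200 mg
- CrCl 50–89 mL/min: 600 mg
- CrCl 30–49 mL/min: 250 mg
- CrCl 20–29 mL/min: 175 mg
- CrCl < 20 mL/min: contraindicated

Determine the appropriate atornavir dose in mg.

1200 mg

CrCl = (140 − 67) × 107.9 / (72 × 0.9) = 7876.7 / 64.80 ≈ 121.6 mL/min
CrCl ≈ 122 mL/min → bracket ≥ 90 mL/min.
Dose for this bracket: 1200 mg.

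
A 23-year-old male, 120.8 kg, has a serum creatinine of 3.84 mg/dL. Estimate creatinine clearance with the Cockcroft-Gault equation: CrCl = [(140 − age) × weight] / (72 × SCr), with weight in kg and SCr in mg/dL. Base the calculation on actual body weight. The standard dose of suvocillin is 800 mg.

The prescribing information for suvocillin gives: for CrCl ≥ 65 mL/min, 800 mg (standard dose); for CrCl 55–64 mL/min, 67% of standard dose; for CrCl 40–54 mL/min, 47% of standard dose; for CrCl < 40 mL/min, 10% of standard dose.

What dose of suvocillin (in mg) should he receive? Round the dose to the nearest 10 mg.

380 mg

CrCl = (140 − 23) × 120.8 / (72 × 3.84) = 14133.6 / 276.48 ≈ 51.1 mL/min
CrCl ≈ 51 mL/min → bracket 40–54 mL/min.
47% of 800 mg = 376 mg → 380 mg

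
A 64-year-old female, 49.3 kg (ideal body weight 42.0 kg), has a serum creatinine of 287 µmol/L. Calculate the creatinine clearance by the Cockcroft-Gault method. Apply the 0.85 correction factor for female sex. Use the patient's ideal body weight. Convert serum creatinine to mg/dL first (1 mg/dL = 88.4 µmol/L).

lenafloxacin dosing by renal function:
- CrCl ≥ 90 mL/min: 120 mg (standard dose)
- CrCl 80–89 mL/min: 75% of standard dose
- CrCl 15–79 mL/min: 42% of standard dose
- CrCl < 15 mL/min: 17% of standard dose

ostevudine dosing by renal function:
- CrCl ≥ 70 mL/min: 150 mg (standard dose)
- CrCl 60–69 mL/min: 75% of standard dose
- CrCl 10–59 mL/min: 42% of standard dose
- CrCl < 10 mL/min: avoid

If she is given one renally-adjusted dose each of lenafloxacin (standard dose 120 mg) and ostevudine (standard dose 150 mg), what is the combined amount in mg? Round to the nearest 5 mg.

85 mg

SCr = 287 / 88.4 = 3.247 mg/dL
CrCl = (140 − 64) × 42 / (72 × 3.247) × 0.85 = 3192.0 / 233.78 × 0.85 ≈ 11.6 mL/min
CrCl ≈ 12 mL/min.
lenafloxacin: < 15 mL/min → 17% of 120 mg = 20.4 mg.
ostevudine: 10–59 mL/min → 42% of 150 mg = 63 mg.
Total = 20.4 + 63 = 83.4 mg.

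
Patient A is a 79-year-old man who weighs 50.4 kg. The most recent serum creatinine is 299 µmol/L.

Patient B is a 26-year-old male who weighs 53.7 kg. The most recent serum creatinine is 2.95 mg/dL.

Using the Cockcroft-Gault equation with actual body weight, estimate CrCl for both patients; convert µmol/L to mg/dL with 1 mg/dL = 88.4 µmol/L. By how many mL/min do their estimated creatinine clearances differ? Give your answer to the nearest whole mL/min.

16 mL/min

Patient A: SCr = 299 / 88.4 = 3.382 mg/dL
Patient A: CrCl = (140 − 79) × 50.4 / (72 × 3.382) = 3074.4 / 243.50 ≈ 12.6 mL/min
Patient B: CrCl = (140 − 26) × 53.7 / (72 × 2.95) = 6121.8 / 212.40 ≈ 28.8 mL/min
|12.6 − 28.8| = 16.2 mL/min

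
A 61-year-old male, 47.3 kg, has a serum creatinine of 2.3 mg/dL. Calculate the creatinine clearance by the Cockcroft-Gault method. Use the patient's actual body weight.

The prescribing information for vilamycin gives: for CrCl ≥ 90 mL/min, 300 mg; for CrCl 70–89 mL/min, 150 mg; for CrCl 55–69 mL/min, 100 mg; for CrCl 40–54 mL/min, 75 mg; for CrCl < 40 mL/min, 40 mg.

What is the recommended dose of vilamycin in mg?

40 mg

CrCl = (140 − 61) × 47.3 / (72 × 2.3) = 3736.7 / 165.60 ≈ 22.6 mL/min
CrCl ≈ 23 mL/min → bracket < 40 mL/min.
Dose for this bracket: 40 mg.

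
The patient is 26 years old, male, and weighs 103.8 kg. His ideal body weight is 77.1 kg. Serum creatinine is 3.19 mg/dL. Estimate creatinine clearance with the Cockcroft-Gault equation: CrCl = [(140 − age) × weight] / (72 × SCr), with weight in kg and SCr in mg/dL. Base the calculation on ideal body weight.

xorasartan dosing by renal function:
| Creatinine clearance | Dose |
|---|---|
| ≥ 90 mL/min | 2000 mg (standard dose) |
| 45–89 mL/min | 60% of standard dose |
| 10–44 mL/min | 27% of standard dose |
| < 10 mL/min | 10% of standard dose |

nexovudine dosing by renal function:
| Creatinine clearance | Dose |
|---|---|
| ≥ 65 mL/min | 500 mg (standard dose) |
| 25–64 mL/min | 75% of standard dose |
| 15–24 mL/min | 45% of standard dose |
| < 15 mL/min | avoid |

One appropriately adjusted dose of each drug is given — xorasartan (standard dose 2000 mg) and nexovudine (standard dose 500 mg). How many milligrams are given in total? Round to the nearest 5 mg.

915 mg

CrCl = (140 − 26) × 77.1 / (72 × 3.19) = 8789.4 / 229.68 ≈ 38.3 mL/min
CrCl ≈ 38 mL/min.
xorasartan: 10–44 mL/min → 27% of 2000 mg = 540 mg.
nexovudine: 25–64 mL/min → 75% of 500 mg = 375 mg.
Total = 540 + 375 = 915 mg.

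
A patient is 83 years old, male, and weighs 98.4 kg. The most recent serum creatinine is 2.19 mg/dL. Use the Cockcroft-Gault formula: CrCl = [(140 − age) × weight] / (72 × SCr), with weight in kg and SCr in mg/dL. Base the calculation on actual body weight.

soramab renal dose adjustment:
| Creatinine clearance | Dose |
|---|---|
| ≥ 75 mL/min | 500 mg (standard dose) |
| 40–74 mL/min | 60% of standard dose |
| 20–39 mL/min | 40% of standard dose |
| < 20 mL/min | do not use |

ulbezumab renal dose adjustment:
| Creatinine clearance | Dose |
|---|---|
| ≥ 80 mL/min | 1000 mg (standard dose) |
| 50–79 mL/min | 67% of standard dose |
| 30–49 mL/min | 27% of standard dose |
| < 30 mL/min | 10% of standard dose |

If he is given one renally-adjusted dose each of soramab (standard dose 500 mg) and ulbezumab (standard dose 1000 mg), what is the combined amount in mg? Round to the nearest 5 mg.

CrCl = (140 − 83) × 98.4 / (72 × 2.19) = 5608.8 / 157.68 ≈ 35.6 mL/min
CrCl ≈ 36 mL/min.
soramab: 20–39 mL/min → 40% of 500 mg = 200 mg.
ulbezumab: 30–49 mL/min → 27% of 1000 mg = 270 mg.
Total = 200 + 270 = 470 mg.

470 mg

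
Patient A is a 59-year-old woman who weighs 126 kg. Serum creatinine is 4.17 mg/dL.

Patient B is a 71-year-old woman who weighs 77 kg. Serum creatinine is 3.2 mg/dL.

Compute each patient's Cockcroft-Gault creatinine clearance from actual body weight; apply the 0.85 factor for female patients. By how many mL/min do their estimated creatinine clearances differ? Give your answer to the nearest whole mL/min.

9 mL/min

Patient A: CrCl = (140 − 59) × 126 / (72 × 4.17) × 0.85 = 10206.0 / 300.24 × 0.85 ≈ 28.9 mL/min
Patient B: CrCl = (140 − 71) × 77 / (72 × 3.2) × 0.85 = 5313.0 / 230.40 × 0.85 ≈ 19.6 mL/min
|28.9 − 19.6| = 9.3 mL/min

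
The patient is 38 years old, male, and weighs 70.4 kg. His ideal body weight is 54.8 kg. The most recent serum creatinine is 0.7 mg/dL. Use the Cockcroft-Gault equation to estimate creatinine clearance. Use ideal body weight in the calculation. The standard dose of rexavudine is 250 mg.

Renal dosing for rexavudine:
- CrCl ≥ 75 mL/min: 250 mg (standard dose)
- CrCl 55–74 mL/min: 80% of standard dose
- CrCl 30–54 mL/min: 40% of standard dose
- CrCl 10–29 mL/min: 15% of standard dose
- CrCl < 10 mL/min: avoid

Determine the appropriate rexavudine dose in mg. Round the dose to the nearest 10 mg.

250 mg

CrCl = (140 − 38) × 54.8 / (72 × 0.7) = 5589.6 / 50.40 ≈ 110.9 mL/min
CrCl ≈ 111 mL/min → bracket ≥ 75 mL/min.
100% of 250 mg = 250 mg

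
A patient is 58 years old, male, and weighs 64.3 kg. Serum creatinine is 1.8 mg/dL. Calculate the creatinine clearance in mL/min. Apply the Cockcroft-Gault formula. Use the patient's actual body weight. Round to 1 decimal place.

CrCl = (140 − 58) × 64.3 / (72 × 1.8) = 5272.6 / 129.60 ≈ 40.7 mL/min

40.7 mL/min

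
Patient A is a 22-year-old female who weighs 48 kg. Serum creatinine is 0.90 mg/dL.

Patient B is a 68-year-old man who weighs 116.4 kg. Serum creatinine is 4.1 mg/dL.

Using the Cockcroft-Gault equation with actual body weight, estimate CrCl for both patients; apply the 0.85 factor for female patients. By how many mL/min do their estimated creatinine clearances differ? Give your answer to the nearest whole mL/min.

Patient A: CrCl = (140 − 22) × 48 / (72 × 0.9) × 0.85 = 5664.0 / 64.80 × 0.85 ≈ 74.3 mL/min
Patient B: CrCl = (140 − 68) × 116.4 / (72 × 4.1) = 8380.8 / 295.20 ≈ 28.4 mL/min
|74.3 − 28.4| = 45.9 mL/min

46 mL/min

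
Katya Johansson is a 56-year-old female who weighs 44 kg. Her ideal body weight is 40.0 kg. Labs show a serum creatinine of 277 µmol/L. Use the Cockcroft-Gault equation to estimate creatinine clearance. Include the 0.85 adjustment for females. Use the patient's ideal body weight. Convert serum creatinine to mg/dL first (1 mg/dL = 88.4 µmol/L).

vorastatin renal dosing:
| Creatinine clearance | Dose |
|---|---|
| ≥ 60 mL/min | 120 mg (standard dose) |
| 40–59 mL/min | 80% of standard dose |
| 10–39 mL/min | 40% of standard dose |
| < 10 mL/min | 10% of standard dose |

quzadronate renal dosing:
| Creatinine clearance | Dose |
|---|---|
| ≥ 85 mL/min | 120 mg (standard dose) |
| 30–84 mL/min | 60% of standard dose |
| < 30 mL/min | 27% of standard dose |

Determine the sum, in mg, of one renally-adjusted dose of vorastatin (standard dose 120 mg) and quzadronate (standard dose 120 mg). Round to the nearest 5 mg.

80 mg

SCr = 277 / 88.4 = 3.133 mg/dL
CrCl = (140 − 56) × 40 / (72 × 3.133) × 0.85 = 3360.0 / 225.58 × 0.85 ≈ 12.7 mL/min
CrCl ≈ 13 mL/min.
vorastatin: 10–39 mL/min → 40% of 120 mg = 48 mg.
quzadronate: < 30 mL/min → 27% of 120 mg = 32.4 mg.
Total = 48 + 32.4 = 80.4 mg.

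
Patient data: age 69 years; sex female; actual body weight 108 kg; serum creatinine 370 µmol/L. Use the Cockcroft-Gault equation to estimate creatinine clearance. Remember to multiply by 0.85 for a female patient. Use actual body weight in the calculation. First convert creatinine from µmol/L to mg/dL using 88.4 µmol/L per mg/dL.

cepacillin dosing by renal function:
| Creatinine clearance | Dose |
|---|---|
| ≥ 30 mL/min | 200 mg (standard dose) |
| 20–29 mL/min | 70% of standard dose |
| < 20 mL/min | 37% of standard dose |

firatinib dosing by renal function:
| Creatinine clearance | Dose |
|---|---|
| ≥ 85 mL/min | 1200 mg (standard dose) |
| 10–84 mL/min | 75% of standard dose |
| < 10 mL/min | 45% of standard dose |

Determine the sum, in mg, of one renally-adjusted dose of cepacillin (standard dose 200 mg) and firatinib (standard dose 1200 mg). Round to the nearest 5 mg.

1040 mg

SCr = 370 / 88.4 = 4.186 mg/dL
CrCl = (140 − 69) × 108 / (72 × 4.186) × 0.85 = 7668.0 / 301.39 × 0.85 ≈ 21.6 mL/min
CrCl ≈ 22 mL/min.
cepacillin: 20–29 mL/min → 70% of 200 mg = 140 mg.
firatinib: 10–84 mL/min → 75% of 1200 mg = 900 mg.
Total = 140 + 900 = 1040 mg.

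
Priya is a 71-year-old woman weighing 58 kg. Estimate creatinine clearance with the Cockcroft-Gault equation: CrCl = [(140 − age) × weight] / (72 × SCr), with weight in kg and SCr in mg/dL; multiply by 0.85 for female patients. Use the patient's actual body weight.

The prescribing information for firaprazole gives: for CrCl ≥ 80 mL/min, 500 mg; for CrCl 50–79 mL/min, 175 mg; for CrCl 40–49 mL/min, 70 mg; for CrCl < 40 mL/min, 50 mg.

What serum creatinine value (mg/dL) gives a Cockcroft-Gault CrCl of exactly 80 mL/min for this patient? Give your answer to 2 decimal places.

Standard dose requires CrCl ≥ 80 mL/min.
Set (140 − 71) × 58 × 0.85 / (72 × SCr) = 80
SCr = (140 − 71) × 58 × 0.85 / (72 × 80) = 0.591 mg/dL

0.59 mg/dL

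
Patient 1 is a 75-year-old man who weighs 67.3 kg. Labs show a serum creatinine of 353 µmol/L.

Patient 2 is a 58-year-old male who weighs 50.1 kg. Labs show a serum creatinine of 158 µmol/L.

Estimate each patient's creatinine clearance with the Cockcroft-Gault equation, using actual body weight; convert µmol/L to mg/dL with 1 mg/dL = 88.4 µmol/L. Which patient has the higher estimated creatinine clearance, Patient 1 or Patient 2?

Patient 2

Patient 1: SCr = 353 / 88.4 = 3.993 mg/dL
Patient 1: CrCl = (140 − 75) × 67.3 / (72 × 3.993) = 4374.5 / 287.50 ≈ 15.2 mL/min
Patient 2: SCr = 158 / 88.4 = 1.787 mg/dL
Patient 2: CrCl = (140 − 58) × 50.1 / (72 × 1.787) = 4108.2 / 128.66 ≈ 31.9 mL/min
15.2 vs 31.9 mL/min → Patient 2 is higher.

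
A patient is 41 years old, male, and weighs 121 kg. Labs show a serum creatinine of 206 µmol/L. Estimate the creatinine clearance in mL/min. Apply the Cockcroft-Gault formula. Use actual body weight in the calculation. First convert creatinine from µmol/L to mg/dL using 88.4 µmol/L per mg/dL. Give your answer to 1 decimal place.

71.4 mL/min

SCr = 206 / 88.4 = 2.33 mg/dL
CrCl = (140 − 41) × 121 / (72 × 2.33) = 11979.0 / 167.76 ≈ 71.4 mL/min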